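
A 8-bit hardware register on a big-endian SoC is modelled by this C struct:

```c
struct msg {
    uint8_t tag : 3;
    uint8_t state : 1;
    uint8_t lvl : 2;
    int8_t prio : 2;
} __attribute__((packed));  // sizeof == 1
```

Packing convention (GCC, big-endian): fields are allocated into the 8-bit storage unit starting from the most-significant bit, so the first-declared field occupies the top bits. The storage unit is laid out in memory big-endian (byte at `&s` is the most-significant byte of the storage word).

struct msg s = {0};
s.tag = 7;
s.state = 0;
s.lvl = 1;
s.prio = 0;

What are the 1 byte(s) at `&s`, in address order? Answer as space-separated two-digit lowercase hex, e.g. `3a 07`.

tag:3 = 7 → 0x7 << 5 → word 0xe0
state:1 = 0 → 0x0 << 4 → word 0xe0
lvl:2 = 1 → 0x1 << 2 → word 0xe4
prio:2 = 0 → 0x0 << 0 → word 0xe4
word = 0xe4 → big-endian bytes:
  [0]=0xe4

e4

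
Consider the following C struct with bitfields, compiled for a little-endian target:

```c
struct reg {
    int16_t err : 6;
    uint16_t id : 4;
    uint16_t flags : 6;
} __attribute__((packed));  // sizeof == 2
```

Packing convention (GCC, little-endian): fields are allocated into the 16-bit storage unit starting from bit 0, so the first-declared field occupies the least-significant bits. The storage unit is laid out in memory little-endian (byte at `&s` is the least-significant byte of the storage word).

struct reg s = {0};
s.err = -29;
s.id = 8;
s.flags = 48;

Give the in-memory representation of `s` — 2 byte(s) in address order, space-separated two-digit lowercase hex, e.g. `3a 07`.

err:6 = -29 → 0x23 << 0 → word 0x0023
id:4 = 8 → 0x8 << 6 → word 0x0223
flags:6 = 48 → 0x30 << 10 → word 0xc223
word = 0xc223 → little-endian bytes:
  [0]=0x23  [1]=0xc2

23 c2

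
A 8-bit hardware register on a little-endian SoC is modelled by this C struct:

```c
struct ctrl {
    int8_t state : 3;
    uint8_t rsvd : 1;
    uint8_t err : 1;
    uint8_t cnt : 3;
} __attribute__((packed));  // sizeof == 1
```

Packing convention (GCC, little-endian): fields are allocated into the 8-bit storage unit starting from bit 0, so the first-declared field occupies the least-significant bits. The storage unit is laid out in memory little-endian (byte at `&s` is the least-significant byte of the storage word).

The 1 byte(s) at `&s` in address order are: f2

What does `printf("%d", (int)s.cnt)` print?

[0]=0xf2 (little-endian) → word 0xf2
state:3 @ bit 0 → (0xf2>>0)&0x7 = 0x2
rsvd:1 @ bit 3 → (0xf2>>3)&0x1 = 0x0
err:1 @ bit 4 → (0xf2>>4)&0x1 = 0x1
cnt:3 @ bit 5 → (0xf2>>5)&0x7 = 0x7  ←

7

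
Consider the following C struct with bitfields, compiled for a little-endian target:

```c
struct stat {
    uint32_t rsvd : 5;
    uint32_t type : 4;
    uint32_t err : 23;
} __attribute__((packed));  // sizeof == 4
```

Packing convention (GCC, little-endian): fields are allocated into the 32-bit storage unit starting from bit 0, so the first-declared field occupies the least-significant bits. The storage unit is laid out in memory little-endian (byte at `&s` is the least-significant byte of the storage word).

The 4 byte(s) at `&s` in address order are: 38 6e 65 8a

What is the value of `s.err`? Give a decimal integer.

4534967

[0]=0x38 [1]=0x6e [2]=0x65 [3]=0x8a (little-endian) → word 0x8a656e38
rsvd [0+:5] = (word>>0) & 0x1f = 24
type [5+:4] = (word>>5) & 0xf = 1
err [9+:23] = (word>>9) & 0x7fffff = 4534967  ←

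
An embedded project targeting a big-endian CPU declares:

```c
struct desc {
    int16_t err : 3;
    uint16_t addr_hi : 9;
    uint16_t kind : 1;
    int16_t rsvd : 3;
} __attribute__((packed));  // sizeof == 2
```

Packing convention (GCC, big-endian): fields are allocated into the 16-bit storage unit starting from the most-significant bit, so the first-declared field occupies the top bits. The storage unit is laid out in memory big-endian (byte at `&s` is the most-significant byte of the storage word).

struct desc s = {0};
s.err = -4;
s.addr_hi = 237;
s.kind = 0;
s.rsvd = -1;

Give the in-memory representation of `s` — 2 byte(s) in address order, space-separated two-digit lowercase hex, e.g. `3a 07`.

err (3b) val=-4 bits=0x4 at bit 13: 0x8000
addr_hi (9b) val=237 bits=0xed at bit 4: 0x8ed0
kind (1b) val=0 bits=0x0 at bit 3: 0x8ed0
rsvd (3b) val=-1 bits=0x7 at bit 0: 0x8ed7
word = 0x8ed7 → big-endian bytes:
  [0]=0x8e  [1]=0xd7

8e d7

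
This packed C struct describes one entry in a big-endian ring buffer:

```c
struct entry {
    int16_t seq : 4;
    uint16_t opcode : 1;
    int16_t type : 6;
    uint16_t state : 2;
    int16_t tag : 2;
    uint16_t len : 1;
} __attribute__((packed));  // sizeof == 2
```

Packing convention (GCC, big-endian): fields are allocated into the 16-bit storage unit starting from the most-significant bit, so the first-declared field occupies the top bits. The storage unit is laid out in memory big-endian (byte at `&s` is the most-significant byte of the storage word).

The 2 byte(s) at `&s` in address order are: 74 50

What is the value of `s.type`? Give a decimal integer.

[0]=0x74 [1]=0x50 (big-endian) → word 0x7450
seq:4 @ bit 12 → (0x7450>>12)&0xf = 0x7
opcode:1 @ bit 11 → (0x7450>>11)&0x1 = 0x0
type:6 @ bit 5 → (0x7450>>5)&0x3f = 0x22  ←
state:2 @ bit 3 → (0x7450>>3)&0x3 = 0x2
tag:2 @ bit 1 → (0x7450>>1)&0x3 = 0x0
len:1 @ bit 0 → (0x7450>>0)&0x1 = 0x0
type signed 6b, MSB=1: 34 - 64 = -30

-30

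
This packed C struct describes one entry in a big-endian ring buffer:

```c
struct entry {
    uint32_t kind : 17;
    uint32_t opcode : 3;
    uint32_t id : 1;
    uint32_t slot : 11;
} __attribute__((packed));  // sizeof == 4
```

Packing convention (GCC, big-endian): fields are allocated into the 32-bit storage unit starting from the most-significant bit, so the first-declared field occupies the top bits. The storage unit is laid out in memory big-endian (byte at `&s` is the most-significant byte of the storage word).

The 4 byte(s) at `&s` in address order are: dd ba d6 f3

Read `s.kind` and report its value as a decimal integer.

[0]=0xdd [1]=0xba [2]=0xd6 [3]=0xf3 (big-endian) → word 0xddbad6f3
kind [15+:17] = (word>>15) & 0x1ffff = 113525  ←
opcode [12+:3] = (word>>12) & 0x7 = 5
id [11+:1] = (word>>11) & 0x1 = 0
slot [0+:11] = (word>>0) & 0x7ff = 1779

113525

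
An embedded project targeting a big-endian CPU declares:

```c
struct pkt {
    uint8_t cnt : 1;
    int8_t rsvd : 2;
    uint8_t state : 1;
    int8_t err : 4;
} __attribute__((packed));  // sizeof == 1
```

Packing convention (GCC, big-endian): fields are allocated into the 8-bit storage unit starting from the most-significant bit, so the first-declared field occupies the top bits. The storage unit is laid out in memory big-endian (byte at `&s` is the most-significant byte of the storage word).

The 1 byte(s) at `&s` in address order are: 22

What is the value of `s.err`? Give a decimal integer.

[0]=0x22 (big-endian) → word 0x22
cnt [7+:1] = (word>>7) & 0x1 = 0
rsvd [5+:2] = (word>>5) & 0x3 = 1
state [4+:1] = (word>>4) & 0x1 = 0
err [0+:4] = (word>>0) & 0xf = 2  ←
err signed 4b, MSB=0: value = 2

2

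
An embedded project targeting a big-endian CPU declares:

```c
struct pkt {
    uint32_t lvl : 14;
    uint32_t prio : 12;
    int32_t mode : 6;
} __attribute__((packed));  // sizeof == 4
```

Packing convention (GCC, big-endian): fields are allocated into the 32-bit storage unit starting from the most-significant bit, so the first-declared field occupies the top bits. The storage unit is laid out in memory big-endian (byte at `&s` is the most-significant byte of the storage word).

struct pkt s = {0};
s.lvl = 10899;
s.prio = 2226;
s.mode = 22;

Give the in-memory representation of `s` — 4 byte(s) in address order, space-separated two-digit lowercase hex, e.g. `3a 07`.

aa 4e 2c 96

lvl:14 = 10899 → 0x2a93 << 18 → word 0xaa4c0000
prio:12 = 2226 → 0x8b2 << 6 → word 0xaa4e2c80
mode:6 = 22 → 0x16 << 0 → word 0xaa4e2c96
word = 0xaa4e2c96 → big-endian bytes:
  [0]=0xaa  [1]=0x4e  [2]=0x2c  [3]=0x96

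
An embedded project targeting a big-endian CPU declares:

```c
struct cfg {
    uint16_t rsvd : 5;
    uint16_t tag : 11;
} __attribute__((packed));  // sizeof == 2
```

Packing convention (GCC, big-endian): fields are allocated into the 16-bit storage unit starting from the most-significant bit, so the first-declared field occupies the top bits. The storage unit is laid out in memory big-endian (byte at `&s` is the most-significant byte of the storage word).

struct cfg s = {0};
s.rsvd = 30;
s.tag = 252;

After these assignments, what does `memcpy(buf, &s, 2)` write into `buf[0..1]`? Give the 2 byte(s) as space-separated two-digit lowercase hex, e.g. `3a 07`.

[11+:5] rsvd=30 & 0x1f = 0x1e; word=0xf000
[0+:11] tag=252 & 0x7ff = 0xfc; word=0xf0fc
word = 0xf0fc → big-endian bytes:
  [0]=0xf0  [1]=0xfc

f0 fc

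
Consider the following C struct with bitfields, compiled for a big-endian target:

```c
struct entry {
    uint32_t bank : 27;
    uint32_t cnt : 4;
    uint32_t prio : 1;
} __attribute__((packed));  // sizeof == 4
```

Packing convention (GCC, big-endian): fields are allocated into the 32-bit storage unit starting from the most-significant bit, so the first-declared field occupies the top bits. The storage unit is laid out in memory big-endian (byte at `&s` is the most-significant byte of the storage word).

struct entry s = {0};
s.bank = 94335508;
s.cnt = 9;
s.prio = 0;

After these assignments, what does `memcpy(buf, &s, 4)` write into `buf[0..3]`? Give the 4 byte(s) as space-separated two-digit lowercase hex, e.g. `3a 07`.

b3 ee 42 92

[5+:27] bank=94335508 & 0x7ffffff = 0x59f7214; word=0xb3ee4280
[1+:4] cnt=9 & 0xf = 0x9; word=0xb3ee4292
[0+:1] prio=0 & 0x1 = 0x0; word=0xb3ee4292
word = 0xb3ee4292 → big-endian bytes:
  [0]=0xb3  [1]=0xee  [2]=0x42  [3]=0x92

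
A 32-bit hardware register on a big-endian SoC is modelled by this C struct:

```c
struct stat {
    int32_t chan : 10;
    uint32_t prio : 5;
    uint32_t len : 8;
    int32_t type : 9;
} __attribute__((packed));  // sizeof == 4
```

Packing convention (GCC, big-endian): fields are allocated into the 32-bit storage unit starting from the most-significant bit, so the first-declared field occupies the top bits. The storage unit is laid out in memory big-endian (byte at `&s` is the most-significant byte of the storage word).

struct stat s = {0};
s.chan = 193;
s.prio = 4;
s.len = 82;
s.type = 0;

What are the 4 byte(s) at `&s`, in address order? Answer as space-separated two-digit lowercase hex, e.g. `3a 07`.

[22+:10] chan=193 & 0x3ff = 0xc1; word=0x30400000
[17+:5] prio=4 & 0x1f = 0x4; word=0x30480000
[9+:8] len=82 & 0xff = 0x52; word=0x3048a400
[0+:9] type=0 & 0x1ff = 0x0; word=0x3048a400
word = 0x3048a400 → big-endian bytes:
  [0]=0x30  [1]=0x48  [2]=0xa4  [3]=0x00

30 48 a4 00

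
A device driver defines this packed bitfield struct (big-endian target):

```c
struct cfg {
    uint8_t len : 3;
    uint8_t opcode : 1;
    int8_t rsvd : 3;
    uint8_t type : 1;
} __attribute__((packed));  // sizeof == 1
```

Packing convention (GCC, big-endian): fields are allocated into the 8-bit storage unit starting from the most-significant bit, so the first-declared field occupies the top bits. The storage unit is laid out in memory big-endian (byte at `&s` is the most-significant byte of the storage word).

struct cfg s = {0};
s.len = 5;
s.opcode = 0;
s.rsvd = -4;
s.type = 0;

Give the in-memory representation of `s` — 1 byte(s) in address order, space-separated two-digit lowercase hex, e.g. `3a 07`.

a8

len:3 = 5 → 0x5 << 5 → word 0xa0
opcode:1 = 0 → 0x0 << 4 → word 0xa0
rsvd:3 = -4 → 0x4 << 1 → word 0xa8
type:1 = 0 → 0x0 << 0 → word 0xa8
word = 0xa8 → big-endian bytes:
  [0]=0xa8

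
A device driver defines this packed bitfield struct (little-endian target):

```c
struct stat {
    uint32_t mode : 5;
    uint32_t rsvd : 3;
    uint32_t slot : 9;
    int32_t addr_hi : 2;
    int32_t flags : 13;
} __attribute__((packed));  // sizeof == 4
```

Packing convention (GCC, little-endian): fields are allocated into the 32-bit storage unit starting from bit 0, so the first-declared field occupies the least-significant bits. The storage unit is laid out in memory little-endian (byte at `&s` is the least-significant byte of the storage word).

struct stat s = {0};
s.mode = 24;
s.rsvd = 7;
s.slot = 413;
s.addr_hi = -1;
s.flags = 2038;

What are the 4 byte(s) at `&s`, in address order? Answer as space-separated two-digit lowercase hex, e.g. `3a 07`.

mode (5b) val=24 bits=0x18 at bit 0: 0x00000018
rsvd (3b) val=7 bits=0x7 at bit 5: 0x000000f8
slot (9b) val=413 bits=0x19d at bit 8: 0x00019df8
addr_hi (2b) val=-1 bits=0x3 at bit 17: 0x00079df8
flags (13b) val=2038 bits=0x7f6 at bit 19: 0x3fb79df8
word = 0x3fb79df8 → little-endian bytes:
  [0]=0xf8  [1]=0x9d  [2]=0xb7  [3]=0x3f

f8 9d b7 3f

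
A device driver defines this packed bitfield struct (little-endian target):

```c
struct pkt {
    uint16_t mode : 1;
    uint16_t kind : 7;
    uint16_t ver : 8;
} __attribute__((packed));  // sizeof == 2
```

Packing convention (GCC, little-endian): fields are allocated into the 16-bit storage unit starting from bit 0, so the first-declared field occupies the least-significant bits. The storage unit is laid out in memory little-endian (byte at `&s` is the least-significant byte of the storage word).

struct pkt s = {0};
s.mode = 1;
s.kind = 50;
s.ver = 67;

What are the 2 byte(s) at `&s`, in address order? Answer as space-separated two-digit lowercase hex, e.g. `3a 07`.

65 43

mode:1 = 1 → 0x1 << 0 → word 0x0001
kind:7 = 50 → 0x32 << 1 → word 0x0065
ver:8 = 67 → 0x43 << 8 → word 0x4365
word = 0x4365 → little-endian bytes:
  [0]=0x65  [1]=0x43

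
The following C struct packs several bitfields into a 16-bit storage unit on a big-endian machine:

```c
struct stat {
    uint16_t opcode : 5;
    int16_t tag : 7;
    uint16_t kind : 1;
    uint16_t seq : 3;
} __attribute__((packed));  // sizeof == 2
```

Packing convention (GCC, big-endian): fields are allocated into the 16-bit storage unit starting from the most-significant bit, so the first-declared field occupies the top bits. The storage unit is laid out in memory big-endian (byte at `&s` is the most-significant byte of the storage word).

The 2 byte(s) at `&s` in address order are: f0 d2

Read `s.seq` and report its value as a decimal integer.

2

[0]=0xf0 [1]=0xd2 (big-endian) → word 0xf0d2
opcode [11+:5] = (word>>11) & 0x1f = 30
tag [4+:7] = (word>>4) & 0x7f = 13
kind [3+:1] = (word>>3) & 0x1 = 0
seq [0+:3] = (word>>0) & 0x7 = 2  ←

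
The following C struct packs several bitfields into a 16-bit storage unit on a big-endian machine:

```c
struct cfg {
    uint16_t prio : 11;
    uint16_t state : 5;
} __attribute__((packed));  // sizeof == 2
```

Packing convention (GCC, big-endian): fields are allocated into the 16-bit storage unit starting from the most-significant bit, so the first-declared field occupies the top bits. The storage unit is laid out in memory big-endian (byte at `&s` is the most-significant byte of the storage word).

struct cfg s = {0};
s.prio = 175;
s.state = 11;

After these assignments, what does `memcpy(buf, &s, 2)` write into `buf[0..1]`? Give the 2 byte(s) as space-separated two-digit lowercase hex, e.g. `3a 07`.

15 eb

prio (11b) val=175 bits=0xaf at bit 5: 0x15e0
state (5b) val=11 bits=0xb at bit 0: 0x15eb
word = 0x15eb → big-endian bytes:
  [0]=0x15  [1]=0xeb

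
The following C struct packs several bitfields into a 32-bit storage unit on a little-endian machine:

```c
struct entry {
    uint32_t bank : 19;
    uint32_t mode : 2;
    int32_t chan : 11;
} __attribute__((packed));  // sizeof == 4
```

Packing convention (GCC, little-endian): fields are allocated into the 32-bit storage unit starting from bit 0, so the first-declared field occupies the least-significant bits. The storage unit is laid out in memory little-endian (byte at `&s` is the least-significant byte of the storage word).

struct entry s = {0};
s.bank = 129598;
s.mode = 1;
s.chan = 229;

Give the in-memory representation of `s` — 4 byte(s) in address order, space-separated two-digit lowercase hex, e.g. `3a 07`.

[0+:19] bank=129598 & 0x7ffff = 0x1fa3e; word=0x0001fa3e
[19+:2] mode=1 & 0x3 = 0x1; word=0x0009fa3e
[21+:11] chan=229 & 0x7ff = 0xe5; word=0x1ca9fa3e
word = 0x1ca9fa3e → little-endian bytes:
  [0]=0x3e  [1]=0xfa  [2]=0xa9  [3]=0x1c

3e fa a9 1c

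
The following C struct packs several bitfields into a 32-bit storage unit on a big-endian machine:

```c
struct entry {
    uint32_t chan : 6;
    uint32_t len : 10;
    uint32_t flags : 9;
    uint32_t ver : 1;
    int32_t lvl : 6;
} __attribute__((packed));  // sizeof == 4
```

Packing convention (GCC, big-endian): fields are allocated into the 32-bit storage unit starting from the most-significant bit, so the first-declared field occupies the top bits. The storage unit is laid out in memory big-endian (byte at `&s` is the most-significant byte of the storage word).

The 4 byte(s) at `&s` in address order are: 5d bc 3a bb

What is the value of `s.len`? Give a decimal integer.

[0]=0x5d [1]=0xbc [2]=0x3a [3]=0xbb (big-endian) → word 0x5dbc3abb
chan:6 @ bit 26 → (0x5dbc3abb>>26)&0x3f = 0x17
len:10 @ bit 16 → (0x5dbc3abb>>16)&0x3ff = 0x1bc  ←
flags:9 @ bit 7 → (0x5dbc3abb>>7)&0x1ff = 0x75
ver:1 @ bit 6 → (0x5dbc3abb>>6)&0x1 = 0x0
lvl:6 @ bit 0 → (0x5dbc3abb>>0)&0x3f = 0x3b

444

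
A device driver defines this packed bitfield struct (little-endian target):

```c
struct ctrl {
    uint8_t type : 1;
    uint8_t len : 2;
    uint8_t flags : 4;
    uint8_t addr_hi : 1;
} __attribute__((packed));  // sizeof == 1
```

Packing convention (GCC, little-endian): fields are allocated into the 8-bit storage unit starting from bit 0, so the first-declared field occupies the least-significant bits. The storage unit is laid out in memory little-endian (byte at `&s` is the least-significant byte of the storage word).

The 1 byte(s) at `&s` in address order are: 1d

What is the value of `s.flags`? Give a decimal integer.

3

[0]=0x1d (little-endian) → word 0x1d
type [0+:1] = (word>>0) & 0x1 = 1
len [1+:2] = (word>>1) & 0x3 = 2
flags [3+:4] = (word>>3) & 0xf = 3  ←
addr_hi [7+:1] = (word>>7) & 0x1 = 0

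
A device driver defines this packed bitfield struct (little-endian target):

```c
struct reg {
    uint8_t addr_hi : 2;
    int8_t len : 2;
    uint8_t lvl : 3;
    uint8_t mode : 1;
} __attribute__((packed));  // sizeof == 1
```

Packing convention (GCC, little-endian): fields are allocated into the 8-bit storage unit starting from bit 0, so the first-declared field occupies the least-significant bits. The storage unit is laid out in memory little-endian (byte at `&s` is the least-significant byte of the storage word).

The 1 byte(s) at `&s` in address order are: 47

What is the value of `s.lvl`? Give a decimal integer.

4

[0]=0x47 (little-endian) → word 0x47
addr_hi [0+:2] = (word>>0) & 0x3 = 3
len [2+:2] = (word>>2) & 0x3 = 1
lvl [4+:3] = (word>>4) & 0x7 = 4  ←
mode [7+:1] = (word>>7) & 0x1 = 0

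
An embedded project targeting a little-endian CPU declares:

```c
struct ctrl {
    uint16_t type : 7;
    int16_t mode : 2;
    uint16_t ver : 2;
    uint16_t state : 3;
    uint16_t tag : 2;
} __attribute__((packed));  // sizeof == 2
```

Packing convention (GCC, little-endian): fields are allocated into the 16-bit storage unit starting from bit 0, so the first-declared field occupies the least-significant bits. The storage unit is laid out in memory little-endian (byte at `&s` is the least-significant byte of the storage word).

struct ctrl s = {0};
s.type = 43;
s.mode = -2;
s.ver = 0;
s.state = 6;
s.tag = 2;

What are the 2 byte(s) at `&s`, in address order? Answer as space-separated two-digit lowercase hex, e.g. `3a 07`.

2b b1

[0+:7] type=43 & 0x7f = 0x2b; word=0x002b
[7+:2] mode=-2 & 0x3 = 0x2; word=0x012b
[9+:2] ver=0 & 0x3 = 0x0; word=0x012b
[11+:3] state=6 & 0x7 = 0x6; word=0x312b
[14+:2] tag=2 & 0x3 = 0x2; word=0xb12b
word = 0xb12b → little-endian bytes:
  [0]=0x2b  [1]=0xb1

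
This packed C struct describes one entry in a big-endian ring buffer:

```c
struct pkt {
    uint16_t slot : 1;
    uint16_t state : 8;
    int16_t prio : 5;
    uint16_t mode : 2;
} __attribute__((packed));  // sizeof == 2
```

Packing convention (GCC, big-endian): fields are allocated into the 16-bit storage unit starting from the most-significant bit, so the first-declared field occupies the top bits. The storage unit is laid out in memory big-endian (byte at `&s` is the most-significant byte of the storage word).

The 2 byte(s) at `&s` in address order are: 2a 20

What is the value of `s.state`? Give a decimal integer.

84

[0]=0x2a [1]=0x20 (big-endian) → word 0x2a20
slot:1 @ bit 15 → (0x2a20>>15)&0x1 = 0x0
state:8 @ bit 7 → (0x2a20>>7)&0xff = 0x54  ←
prio:5 @ bit 2 → (0x2a20>>2)&0x1f = 0x8
mode:2 @ bit 0 → (0x2a20>>0)&0x3 = 0x0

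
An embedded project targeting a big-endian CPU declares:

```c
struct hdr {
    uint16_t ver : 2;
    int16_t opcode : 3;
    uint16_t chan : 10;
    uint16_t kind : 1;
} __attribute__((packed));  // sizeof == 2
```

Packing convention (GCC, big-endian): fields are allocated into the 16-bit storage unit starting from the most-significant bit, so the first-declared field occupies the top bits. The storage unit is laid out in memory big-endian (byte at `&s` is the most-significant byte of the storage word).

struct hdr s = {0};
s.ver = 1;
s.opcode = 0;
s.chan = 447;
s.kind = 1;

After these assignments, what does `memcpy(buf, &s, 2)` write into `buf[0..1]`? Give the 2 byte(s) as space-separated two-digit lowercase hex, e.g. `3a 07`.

ver (2b) val=1 bits=0x1 at bit 14: 0x4000
opcode (3b) val=0 bits=0x0 at bit 11: 0x4000
chan (10b) val=447 bits=0x1bf at bit 1: 0x437e
kind (1b) val=1 bits=0x1 at bit 0: 0x437f
word = 0x437f → big-endian bytes:
  [0]=0x43  [1]=0x7f

43 7f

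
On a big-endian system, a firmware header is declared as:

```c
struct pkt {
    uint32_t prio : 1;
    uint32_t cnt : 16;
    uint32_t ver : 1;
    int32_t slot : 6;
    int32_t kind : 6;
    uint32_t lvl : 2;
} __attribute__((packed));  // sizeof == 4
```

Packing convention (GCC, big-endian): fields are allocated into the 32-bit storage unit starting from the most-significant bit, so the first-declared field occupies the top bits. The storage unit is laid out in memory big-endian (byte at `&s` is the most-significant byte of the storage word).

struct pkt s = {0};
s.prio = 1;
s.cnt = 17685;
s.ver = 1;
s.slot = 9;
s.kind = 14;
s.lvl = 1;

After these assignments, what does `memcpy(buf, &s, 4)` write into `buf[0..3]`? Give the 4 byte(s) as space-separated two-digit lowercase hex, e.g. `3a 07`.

prio:1 = 1 → 0x1 << 31 → word 0x80000000
cnt:16 = 17685 → 0x4515 << 15 → word 0xa28a8000
ver:1 = 1 → 0x1 << 14 → word 0xa28ac000
slot:6 = 9 → 0x9 << 8 → word 0xa28ac900
kind:6 = 14 → 0xe << 2 → word 0xa28ac938
lvl:2 = 1 → 0x1 << 0 → word 0xa28ac939
word = 0xa28ac939 → big-endian bytes:
  [0]=0xa2  [1]=0x8a  [2]=0xc9  [3]=0x39

a2 8a c9 39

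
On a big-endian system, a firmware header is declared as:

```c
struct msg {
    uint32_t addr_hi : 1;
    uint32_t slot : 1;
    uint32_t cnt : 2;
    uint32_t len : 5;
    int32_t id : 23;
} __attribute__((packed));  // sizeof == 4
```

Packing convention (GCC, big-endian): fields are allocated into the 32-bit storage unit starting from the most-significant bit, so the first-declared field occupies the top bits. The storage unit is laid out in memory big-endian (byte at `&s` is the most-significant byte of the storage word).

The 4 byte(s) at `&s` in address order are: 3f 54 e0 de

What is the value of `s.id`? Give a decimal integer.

-2826018

[0]=0x3f [1]=0x54 [2]=0xe0 [3]=0xde (big-endian) → word 0x3f54e0de
addr_hi:1 @ bit 31 → (0x3f54e0de>>31)&0x1 = 0x0
slot:1 @ bit 30 → (0x3f54e0de>>30)&0x1 = 0x0
cnt:2 @ bit 28 → (0x3f54e0de>>28)&0x3 = 0x3
len:5 @ bit 23 → (0x3f54e0de>>23)&0x1f = 0x1e
id:23 @ bit 0 → (0x3f54e0de>>0)&0x7fffff = 0x54e0de  ←
id signed 23b, MSB=1: 5562590 - 8388608 = -2826018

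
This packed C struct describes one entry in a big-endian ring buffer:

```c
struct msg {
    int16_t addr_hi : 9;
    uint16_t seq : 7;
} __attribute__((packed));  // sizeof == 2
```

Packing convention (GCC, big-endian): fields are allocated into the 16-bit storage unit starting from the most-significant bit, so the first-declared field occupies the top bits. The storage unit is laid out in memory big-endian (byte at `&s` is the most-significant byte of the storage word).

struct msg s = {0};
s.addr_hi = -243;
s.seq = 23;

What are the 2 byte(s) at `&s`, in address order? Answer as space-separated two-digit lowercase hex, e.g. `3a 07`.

86 97

[7+:9] addr_hi=-243 & 0x1ff = 0x10d; word=0x8680
[0+:7] seq=23 & 0x7f = 0x17; word=0x8697
word = 0x8697 → big-endian bytes:
  [0]=0x86  [1]=0x97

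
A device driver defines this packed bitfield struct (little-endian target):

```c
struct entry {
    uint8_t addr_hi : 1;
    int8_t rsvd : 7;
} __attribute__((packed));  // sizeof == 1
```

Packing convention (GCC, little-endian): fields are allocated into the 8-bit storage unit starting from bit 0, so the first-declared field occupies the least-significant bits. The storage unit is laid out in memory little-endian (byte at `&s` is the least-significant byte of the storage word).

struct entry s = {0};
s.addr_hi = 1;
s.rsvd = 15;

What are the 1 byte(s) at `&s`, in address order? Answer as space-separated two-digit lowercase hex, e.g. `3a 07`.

1f

[0+:1] addr_hi=1 & 0x1 = 0x1; word=0x01
[1+:7] rsvd=15 & 0x7f = 0xf; word=0x1f
word = 0x1f → little-endian bytes:
  [0]=0x1f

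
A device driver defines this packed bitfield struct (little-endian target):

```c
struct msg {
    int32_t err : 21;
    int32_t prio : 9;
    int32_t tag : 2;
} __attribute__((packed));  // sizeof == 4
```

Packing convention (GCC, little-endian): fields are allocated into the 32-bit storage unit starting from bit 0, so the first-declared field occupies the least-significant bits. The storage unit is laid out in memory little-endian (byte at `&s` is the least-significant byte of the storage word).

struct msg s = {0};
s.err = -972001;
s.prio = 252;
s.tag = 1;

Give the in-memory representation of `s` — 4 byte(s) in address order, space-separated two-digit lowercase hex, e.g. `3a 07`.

err (21b) val=-972001 bits=0x112b1f at bit 0: 0x00112b1f
prio (9b) val=252 bits=0xfc at bit 21: 0x1f912b1f
tag (2b) val=1 bits=0x1 at bit 30: 0x5f912b1f
word = 0x5f912b1f → little-endian bytes:
  [0]=0x1f  [1]=0x2b  [2]=0x91  [3]=0x5f

1f 2b 91 5f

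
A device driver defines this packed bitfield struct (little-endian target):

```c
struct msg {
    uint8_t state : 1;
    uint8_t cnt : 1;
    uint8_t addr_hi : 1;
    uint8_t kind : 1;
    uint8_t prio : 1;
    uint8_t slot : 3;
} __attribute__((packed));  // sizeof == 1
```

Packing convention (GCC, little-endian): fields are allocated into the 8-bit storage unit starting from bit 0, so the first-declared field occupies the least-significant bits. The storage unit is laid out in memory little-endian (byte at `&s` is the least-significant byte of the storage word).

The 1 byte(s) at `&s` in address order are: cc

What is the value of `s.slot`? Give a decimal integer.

[0]=0xcc (little-endian) → word 0xcc
state [0+:1] = (word>>0) & 0x1 = 0
cnt [1+:1] = (word>>1) & 0x1 = 0
addr_hi [2+:1] = (word>>2) & 0x1 = 1
kind [3+:1] = (word>>3) & 0x1 = 1
prio [4+:1] = (word>>4) & 0x1 = 0
slot [5+:3] = (word>>5) & 0x7 = 6  ←

6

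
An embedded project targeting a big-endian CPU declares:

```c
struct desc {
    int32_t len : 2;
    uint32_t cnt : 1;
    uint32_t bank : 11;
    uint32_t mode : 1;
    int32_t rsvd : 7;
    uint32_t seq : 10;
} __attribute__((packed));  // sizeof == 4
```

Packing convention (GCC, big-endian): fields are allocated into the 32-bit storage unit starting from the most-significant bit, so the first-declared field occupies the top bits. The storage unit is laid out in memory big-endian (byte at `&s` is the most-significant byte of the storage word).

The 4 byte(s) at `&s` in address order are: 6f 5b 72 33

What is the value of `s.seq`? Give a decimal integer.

[0]=0x6f [1]=0x5b [2]=0x72 [3]=0x33 (big-endian) → word 0x6f5b7233
len [30+:2] = (word>>30) & 0x3 = 1
cnt [29+:1] = (word>>29) & 0x1 = 1
bank [18+:11] = (word>>18) & 0x7ff = 982
mode [17+:1] = (word>>17) & 0x1 = 1
rsvd [10+:7] = (word>>10) & 0x7f = 92
seq [0+:10] = (word>>0) & 0x3ff = 563  ←

563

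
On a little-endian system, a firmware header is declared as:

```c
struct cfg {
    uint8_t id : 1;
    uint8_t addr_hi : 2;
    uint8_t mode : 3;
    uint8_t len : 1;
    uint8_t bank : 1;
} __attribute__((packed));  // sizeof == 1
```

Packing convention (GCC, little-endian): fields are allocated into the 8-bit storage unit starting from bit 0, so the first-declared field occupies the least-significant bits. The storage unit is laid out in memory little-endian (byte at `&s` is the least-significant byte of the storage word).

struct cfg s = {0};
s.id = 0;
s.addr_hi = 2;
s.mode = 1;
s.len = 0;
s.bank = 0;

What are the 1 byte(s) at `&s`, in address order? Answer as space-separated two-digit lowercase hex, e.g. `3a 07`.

id (1b) val=0 bits=0x0 at bit 0: 0x00
addr_hi (2b) val=2 bits=0x2 at bit 1: 0x04
mode (3b) val=1 bits=0x1 at bit 3: 0x0c
len (1b) val=0 bits=0x0 at bit 6: 0x0c
bank (1b) val=0 bits=0x0 at bit 7: 0x0c
word = 0x0c → little-endian bytes:
  [0]=0x0c

0c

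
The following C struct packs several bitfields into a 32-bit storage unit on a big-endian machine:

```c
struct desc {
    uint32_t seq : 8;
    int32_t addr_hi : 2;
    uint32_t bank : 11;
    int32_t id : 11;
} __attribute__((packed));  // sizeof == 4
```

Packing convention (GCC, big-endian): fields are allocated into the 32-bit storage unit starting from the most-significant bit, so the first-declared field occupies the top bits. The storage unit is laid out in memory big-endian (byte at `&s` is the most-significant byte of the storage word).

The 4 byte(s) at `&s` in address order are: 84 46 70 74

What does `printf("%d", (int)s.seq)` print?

132

[0]=0x84 [1]=0x46 [2]=0x70 [3]=0x74 (big-endian) → word 0x84467074
seq [24+:8] = (word>>24) & 0xff = 132  ←
addr_hi [22+:2] = (word>>22) & 0x3 = 1
bank [11+:11] = (word>>11) & 0x7ff = 206
id [0+:11] = (word>>0) & 0x7ff = 116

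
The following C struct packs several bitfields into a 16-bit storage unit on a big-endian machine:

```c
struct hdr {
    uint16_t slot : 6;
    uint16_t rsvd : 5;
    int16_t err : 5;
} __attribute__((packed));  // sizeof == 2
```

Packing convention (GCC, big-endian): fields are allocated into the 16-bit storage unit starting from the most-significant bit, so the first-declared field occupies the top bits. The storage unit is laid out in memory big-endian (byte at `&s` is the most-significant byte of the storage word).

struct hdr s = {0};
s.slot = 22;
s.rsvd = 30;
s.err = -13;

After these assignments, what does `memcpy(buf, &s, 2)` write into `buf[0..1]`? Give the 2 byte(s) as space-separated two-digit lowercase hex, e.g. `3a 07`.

5b d3

slot:6 = 22 → 0x16 << 10 → word 0x5800
rsvd:5 = 30 → 0x1e << 5 → word 0x5bc0
err:5 = -13 → 0x13 << 0 → word 0x5bd3
word = 0x5bd3 → big-endian bytes:
  [0]=0x5b  [1]=0xd3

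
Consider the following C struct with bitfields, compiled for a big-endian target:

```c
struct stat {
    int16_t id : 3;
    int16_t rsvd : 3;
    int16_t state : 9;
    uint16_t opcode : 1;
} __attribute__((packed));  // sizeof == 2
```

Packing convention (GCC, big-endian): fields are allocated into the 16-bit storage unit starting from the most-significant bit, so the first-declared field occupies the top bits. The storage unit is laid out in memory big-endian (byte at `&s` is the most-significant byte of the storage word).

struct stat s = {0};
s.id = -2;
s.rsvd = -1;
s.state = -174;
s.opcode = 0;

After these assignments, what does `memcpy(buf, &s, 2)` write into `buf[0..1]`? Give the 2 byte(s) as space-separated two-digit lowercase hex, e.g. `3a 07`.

de a4

[13+:3] id=-2 & 0x7 = 0x6; word=0xc000
[10+:3] rsvd=-1 & 0x7 = 0x7; word=0xdc00
[1+:9] state=-174 & 0x1ff = 0x152; word=0xdea4
[0+:1] opcode=0 & 0x1 = 0x0; word=0xdea4
word = 0xdea4 → big-endian bytes:
  [0]=0xde  [1]=0xa4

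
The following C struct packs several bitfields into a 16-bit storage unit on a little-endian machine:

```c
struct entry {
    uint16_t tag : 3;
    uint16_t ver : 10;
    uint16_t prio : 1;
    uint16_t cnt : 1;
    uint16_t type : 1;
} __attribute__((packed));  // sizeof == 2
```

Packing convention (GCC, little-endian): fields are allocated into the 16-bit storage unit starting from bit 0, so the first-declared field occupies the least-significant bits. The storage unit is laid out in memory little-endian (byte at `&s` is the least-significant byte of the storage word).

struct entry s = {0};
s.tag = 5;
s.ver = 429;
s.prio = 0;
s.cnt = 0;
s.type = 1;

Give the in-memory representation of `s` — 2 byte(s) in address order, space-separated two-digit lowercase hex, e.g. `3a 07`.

6d 8d

tag (3b) val=5 bits=0x5 at bit 0: 0x0005
ver (10b) val=429 bits=0x1ad at bit 3: 0x0d6d
prio (1b) val=0 bits=0x0 at bit 13: 0x0d6d
cnt (1b) val=0 bits=0x0 at bit 14: 0x0d6d
type (1b) val=1 bits=0x1 at bit 15: 0x8d6d
word = 0x8d6d → little-endian bytes:
  [0]=0x6d  [1]=0x8d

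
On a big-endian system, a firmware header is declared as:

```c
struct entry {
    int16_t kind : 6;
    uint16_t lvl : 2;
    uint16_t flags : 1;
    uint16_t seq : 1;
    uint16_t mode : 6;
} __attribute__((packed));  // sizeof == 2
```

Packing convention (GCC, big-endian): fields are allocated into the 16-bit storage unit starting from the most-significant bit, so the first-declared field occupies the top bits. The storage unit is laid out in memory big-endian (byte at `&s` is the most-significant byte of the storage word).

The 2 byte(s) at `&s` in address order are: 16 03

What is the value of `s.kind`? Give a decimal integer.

5

[0]=0x16 [1]=0x03 (big-endian) → word 0x1603
kind:6 @ bit 10 → (0x1603>>10)&0x3f = 0x5  ←
lvl:2 @ bit 8 → (0x1603>>8)&0x3 = 0x2
flags:1 @ bit 7 → (0x1603>>7)&0x1 = 0x0
seq:1 @ bit 6 → (0x1603>>6)&0x1 = 0x0
mode:6 @ bit 0 → (0x1603>>0)&0x3f = 0x3
kind signed 6b, MSB=0: value = 5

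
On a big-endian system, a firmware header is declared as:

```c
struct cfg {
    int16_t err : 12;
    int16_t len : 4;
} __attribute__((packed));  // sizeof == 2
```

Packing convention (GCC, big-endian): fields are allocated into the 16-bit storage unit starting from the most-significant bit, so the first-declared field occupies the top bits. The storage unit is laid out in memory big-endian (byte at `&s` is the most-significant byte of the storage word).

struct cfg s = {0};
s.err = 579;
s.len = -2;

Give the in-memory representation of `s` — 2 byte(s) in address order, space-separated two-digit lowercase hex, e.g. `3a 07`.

err (12b) val=579 bits=0x243 at bit 4: 0x2430
len (4b) val=-2 bits=0xe at bit 0: 0x243e
word = 0x243e → big-endian bytes:
  [0]=0x24  [1]=0x3e

24 3e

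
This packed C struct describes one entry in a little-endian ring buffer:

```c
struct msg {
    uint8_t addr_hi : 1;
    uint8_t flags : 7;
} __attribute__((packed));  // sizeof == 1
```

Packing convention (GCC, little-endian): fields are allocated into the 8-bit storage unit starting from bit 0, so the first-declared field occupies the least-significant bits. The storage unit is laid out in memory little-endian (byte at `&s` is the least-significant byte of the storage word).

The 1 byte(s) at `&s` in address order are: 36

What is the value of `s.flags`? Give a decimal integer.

[0]=0x36 (little-endian) → word 0x36
addr_hi [0+:1] = (word>>0) & 0x1 = 0
flags [1+:7] = (word>>1) & 0x7f = 27  ←

27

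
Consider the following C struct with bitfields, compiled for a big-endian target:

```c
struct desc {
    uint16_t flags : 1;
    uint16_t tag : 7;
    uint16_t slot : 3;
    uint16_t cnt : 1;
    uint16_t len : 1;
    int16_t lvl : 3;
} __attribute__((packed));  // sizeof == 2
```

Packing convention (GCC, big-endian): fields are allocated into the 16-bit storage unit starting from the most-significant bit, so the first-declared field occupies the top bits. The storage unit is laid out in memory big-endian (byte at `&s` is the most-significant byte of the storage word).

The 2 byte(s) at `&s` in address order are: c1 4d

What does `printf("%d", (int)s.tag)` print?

65

[0]=0xc1 [1]=0x4d (big-endian) → word 0xc14d
flags:1 @ bit 15 → (0xc14d>>15)&0x1 = 0x1
tag:7 @ bit 8 → (0xc14d>>8)&0x7f = 0x41  ←
slot:3 @ bit 5 → (0xc14d>>5)&0x7 = 0x2
cnt:1 @ bit 4 → (0xc14d>>4)&0x1 = 0x0
len:1 @ bit 3 → (0xc14d>>3)&0x1 = 0x1
lvl:3 @ bit 0 → (0xc14d>>0)&0x7 = 0x5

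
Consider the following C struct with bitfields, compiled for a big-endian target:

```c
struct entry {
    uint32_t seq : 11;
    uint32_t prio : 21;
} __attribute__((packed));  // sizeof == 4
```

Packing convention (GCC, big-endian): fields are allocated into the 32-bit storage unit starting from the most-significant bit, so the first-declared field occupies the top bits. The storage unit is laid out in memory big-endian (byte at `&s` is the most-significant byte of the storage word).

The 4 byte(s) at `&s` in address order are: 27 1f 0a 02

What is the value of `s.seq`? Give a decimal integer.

312

[0]=0x27 [1]=0x1f [2]=0x0a [3]=0x02 (big-endian) → word 0x271f0a02
seq:11 @ bit 21 → (0x271f0a02>>21)&0x7ff = 0x138  ←
prio:21 @ bit 0 → (0x271f0a02>>0)&0x1fffff = 0x1f0a02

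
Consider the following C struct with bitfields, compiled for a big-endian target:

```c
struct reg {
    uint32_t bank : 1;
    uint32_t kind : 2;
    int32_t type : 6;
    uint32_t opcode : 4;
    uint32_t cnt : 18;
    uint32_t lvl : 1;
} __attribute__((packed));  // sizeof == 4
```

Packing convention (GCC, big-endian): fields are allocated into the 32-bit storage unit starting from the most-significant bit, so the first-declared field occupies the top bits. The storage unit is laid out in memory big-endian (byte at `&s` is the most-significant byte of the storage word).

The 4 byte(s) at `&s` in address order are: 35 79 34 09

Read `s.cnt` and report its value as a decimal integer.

39428

[0]=0x35 [1]=0x79 [2]=0x34 [3]=0x09 (big-endian) → word 0x35793409
bank:1 @ bit 31 → (0x35793409>>31)&0x1 = 0x0
kind:2 @ bit 29 → (0x35793409>>29)&0x3 = 0x1
type:6 @ bit 23 → (0x35793409>>23)&0x3f = 0x2a
opcode:4 @ bit 19 → (0x35793409>>19)&0xf = 0xf
cnt:18 @ bit 1 → (0x35793409>>1)&0x3ffff = 0x9a04  ←
lvl:1 @ bit 0 → (0x35793409>>0)&0x1 = 0x1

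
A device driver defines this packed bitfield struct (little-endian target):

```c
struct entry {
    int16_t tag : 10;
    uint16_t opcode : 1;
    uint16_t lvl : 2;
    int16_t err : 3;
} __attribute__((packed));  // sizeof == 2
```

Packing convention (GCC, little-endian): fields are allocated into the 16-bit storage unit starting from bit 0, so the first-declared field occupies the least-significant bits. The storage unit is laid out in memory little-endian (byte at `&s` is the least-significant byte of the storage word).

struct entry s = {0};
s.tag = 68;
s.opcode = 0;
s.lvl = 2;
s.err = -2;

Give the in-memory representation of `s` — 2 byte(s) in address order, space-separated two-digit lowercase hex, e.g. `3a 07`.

44 d0

tag:10 = 68 → 0x44 << 0 → word 0x0044
opcode:1 = 0 → 0x0 << 10 → word 0x0044
lvl:2 = 2 → 0x2 << 11 → word 0x1044
err:3 = -2 → 0x6 << 13 → word 0xd044
word = 0xd044 → little-endian bytes:
  [0]=0x44  [1]=0xd0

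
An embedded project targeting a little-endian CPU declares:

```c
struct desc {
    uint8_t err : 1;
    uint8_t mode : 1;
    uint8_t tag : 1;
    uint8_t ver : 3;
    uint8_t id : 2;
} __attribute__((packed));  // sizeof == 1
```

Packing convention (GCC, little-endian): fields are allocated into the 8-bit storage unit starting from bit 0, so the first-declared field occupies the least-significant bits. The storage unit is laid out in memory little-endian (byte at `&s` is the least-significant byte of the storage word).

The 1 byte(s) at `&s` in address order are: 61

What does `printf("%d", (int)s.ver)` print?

4

[0]=0x61 (little-endian) → word 0x61
err [0+:1] = (word>>0) & 0x1 = 1
mode [1+:1] = (word>>1) & 0x1 = 0
tag [2+:1] = (word>>2) & 0x1 = 0
ver [3+:3] = (word>>3) & 0x7 = 4  ←
id [6+:2] = (word>>6) & 0x3 = 1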